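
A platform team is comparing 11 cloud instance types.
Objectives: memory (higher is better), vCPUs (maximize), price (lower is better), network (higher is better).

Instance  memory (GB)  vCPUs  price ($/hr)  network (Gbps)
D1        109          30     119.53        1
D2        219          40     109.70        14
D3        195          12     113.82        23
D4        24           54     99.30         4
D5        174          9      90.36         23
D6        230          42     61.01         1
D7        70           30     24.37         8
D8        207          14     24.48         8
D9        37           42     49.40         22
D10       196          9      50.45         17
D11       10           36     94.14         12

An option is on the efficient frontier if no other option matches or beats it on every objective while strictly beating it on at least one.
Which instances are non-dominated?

D2, D3, D4, D5, D6, D7, D8, D9, D10

D1: dominated by D2 (memory 219≥109, vCPUs 40≥30, price 109.70≤119.53, network 14≥1).
D2: not dominated.
D3: not dominated.
D4: not dominated (best vCPUs).
D5: not dominated.
D6: not dominated (best memory).
D7: not dominated (best price).
D8: not dominated.
D9: not dominated.
D10: not dominated.
D11: dominated by D9 (memory 37≥10, vCPUs 42≥36, price 49.40≤94.14, network 22≥12).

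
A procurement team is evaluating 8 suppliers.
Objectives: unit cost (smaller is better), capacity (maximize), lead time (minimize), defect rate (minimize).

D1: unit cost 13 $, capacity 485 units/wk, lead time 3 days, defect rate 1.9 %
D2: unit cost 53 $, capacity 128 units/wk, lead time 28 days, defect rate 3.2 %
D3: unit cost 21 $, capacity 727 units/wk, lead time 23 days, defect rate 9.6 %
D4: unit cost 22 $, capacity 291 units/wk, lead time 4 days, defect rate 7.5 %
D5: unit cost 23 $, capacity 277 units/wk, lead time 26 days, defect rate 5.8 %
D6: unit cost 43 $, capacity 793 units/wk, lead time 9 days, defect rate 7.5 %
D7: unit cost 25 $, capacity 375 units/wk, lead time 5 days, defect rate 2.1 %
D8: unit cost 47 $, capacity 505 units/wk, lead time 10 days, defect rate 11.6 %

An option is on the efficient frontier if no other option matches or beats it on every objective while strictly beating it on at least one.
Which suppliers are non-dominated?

D1, D3, D6

D1: not dominated (best unit cost).
D2: dominated by D1 (unit cost 13≤53, capacity 485≥128, lead time 3≤28, defect rate 1.9≤3.2).
D3: not dominated.
D4: dominated by D1 (unit cost 13≤22, capacity 485≥291, lead time 3≤4, defect rate 1.9≤7.5).
D5: dominated by D1 (unit cost 13≤23, capacity 485≥277, lead time 3≤26, defect rate 1.9≤5.8).
D6: not dominated (best capacity).
D7: dominated by D1 (unit cost 13≤25, capacity 485≥375, lead time 3≤5, defect rate 1.9≤2.1).
D8: dominated by D6 (unit cost 43≤47, capacity 793≥505, lead time 9≤10, defect rate 7.5≤11.6).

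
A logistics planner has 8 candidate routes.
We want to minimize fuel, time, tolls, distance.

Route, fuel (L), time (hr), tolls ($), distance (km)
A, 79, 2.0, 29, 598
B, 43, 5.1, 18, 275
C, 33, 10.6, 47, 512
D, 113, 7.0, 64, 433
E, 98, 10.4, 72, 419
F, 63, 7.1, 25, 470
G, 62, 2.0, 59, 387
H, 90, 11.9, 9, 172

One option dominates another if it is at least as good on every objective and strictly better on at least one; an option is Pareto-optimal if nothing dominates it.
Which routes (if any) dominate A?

none

B: worse on time (5.1 vs 2.0).
C: worse on time (10.6 vs 2.0).
D: worse on fuel (113 vs 79).
E: worse on fuel (98 vs 79).
F: worse on time (7.1 vs 2.0).
G: worse on tolls (59 vs 29).
H: worse on fuel (90 vs 79).
No option dominates A.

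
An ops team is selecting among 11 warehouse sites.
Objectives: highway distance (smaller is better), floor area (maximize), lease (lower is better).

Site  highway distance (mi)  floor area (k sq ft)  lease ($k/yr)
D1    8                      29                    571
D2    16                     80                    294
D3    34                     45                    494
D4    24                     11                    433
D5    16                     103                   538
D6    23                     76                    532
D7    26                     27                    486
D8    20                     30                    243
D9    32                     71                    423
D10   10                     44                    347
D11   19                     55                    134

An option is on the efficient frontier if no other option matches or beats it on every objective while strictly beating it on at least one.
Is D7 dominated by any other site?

D2 vs D7: highway distance 16≤26, floor area 80≥27, lease 294≤486 — D2 is at least as good on every objective and strictly better on at least one, so D2 dominates D7.

Yes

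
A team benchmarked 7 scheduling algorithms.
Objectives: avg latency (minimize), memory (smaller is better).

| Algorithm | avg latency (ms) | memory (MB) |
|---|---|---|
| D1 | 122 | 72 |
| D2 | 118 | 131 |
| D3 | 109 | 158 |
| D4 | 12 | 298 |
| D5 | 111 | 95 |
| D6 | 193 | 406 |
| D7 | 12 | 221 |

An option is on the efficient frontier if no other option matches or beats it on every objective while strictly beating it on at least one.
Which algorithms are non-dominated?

D1: not dominated (best memory).
D2: dominated by D5 (avg latency 111≤118, memory 95≤131).
D3: not dominated.
D4: dominated by D7 (avg latency 12≤12, memory 221≤298).
D5: not dominated.
D6: dominated by D1 (avg latency 122≤193, memory 72≤406).
D7: not dominated.

D1, D3, D5, D7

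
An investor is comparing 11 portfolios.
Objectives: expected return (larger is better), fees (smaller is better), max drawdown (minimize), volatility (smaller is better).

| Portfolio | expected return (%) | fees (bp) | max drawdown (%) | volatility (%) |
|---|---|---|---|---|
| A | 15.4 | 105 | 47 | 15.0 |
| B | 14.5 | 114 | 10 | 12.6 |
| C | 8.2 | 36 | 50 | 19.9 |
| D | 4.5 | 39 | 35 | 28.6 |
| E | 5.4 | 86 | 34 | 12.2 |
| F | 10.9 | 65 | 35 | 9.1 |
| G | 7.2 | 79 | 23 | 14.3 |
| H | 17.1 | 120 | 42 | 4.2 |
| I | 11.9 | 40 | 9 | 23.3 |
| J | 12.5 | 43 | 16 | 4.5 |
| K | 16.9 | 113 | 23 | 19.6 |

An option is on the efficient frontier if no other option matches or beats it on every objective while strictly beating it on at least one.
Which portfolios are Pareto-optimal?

A, B, C, D, H, I, J, K

A: not dominated.
B: not dominated.
C: not dominated (best fees).
D: not dominated.
E: dominated by J (expected return 12.5≥5.4, fees 43≤86, max drawdown 16≤34, volatility 4.5≤12.2).
F: dominated by J (expected return 12.5≥10.9, fees 43≤65, max drawdown 16≤35, volatility 4.5≤9.1).
G: dominated by J (expected return 12.5≥7.2, fees 43≤79, max drawdown 16≤23, volatility 4.5≤14.3).
H: not dominated (best expected return).
I: not dominated (best max drawdown).
J: not dominated.
K: not dominated.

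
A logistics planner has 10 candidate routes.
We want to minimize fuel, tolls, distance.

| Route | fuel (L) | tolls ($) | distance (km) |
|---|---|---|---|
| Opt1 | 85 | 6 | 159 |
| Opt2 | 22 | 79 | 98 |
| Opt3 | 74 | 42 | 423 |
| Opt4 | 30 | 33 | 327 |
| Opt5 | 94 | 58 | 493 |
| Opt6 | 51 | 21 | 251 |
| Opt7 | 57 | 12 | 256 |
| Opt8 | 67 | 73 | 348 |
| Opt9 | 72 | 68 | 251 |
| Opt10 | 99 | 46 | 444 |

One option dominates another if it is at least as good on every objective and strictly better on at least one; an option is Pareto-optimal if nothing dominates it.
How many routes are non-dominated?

Opt1: not dominated (best tolls).
Opt2: not dominated (best fuel).
Opt3: dominated by Opt4 (fuel 30≤74, tolls 33≤42, distance 327≤423).
Opt4: not dominated.
Opt5: dominated by Opt1 (fuel 85≤94, tolls 6≤58, distance 159≤493).
Opt6: not dominated.
Opt7: not dominated.
Opt8: dominated by Opt4 (fuel 30≤67, tolls 33≤73, distance 327≤348).
Opt9: dominated by Opt6 (fuel 51≤72, tolls 21≤68, distance 251≤251).
Opt10: dominated by Opt1 (fuel 85≤99, tolls 6≤46, distance 159≤444).
Pareto-optimal: Opt1, Opt2, Opt4, Opt6, Opt7 → 5.

5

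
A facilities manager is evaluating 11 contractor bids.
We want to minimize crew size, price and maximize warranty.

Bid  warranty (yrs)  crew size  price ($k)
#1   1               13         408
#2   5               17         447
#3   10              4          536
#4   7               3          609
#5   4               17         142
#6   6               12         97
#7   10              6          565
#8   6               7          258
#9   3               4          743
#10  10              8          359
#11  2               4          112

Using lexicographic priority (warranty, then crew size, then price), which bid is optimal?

First maximize warranty: best is 10, kept {#3, #7, #10}.
Then minimize crew size: best is 4, kept {#3}.

#3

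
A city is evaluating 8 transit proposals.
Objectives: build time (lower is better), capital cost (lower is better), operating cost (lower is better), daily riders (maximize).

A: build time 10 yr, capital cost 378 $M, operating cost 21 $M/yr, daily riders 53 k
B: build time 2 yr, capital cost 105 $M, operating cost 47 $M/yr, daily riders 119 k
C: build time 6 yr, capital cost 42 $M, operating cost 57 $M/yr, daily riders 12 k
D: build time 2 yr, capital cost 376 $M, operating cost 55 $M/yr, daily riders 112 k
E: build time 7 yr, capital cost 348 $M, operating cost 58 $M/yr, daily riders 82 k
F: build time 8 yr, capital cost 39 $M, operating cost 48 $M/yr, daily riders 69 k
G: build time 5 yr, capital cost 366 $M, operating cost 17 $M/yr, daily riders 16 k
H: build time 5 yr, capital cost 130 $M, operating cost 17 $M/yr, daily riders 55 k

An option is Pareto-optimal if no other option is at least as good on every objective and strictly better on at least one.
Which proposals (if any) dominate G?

H: build time 5≤5, capital cost 130≤366, operating cost 17≤17, daily riders 55≥16 — dominates G.
Others (A, B, C, D, E, F) are each worse than G on at least one objective.

H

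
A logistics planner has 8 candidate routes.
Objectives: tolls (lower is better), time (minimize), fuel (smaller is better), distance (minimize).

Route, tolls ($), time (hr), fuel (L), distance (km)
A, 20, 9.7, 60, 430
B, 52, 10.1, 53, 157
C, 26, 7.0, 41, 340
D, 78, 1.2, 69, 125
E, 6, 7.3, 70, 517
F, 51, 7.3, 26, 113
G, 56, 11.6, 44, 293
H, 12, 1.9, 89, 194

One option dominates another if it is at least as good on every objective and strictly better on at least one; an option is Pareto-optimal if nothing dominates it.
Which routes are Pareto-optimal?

A: not dominated.
B: dominated by F (tolls 51≤52, time 7.3≤10.1, fuel 26≤53, distance 113≤157).
C: not dominated.
D: not dominated (best time).
E: not dominated (best tolls).
F: not dominated (best fuel).
G: dominated by F (tolls 51≤56, time 7.3≤11.6, fuel 26≤44, distance 113≤293).
H: not dominated.

A, C, D, E, F, H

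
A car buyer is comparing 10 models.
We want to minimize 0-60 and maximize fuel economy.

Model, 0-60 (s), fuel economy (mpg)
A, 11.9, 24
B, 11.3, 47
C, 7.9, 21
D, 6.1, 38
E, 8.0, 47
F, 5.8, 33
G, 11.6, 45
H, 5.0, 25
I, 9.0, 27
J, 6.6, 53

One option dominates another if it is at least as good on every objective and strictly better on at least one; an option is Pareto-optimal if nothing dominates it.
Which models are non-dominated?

A: dominated by B (0-60 11.3≤11.9, fuel economy 47≥24).
B: dominated by E (0-60 8.0≤11.3, fuel economy 47≥47).
C: dominated by D (0-60 6.1≤7.9, fuel economy 38≥21).
D: not dominated.
E: dominated by J (0-60 6.6≤8.0, fuel economy 53≥47).
F: not dominated.
G: dominated by B (0-60 11.3≤11.6, fuel economy 47≥45).
H: not dominated (best 0-60).
I: dominated by D (0-60 6.1≤9.0, fuel economy 38≥27).
J: not dominated (best fuel economy).

D, F, H, J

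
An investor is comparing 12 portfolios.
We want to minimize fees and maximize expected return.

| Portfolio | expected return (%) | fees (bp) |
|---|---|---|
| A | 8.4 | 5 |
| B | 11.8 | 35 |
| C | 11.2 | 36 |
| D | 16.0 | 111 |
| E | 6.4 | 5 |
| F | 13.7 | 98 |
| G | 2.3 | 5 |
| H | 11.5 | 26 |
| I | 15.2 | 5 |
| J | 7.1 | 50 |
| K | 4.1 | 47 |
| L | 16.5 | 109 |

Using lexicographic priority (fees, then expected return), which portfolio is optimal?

I

First minimize fees: best is 5, kept {A, E, G, I}.
Then maximize expected return: best is 15.2, kept {I}.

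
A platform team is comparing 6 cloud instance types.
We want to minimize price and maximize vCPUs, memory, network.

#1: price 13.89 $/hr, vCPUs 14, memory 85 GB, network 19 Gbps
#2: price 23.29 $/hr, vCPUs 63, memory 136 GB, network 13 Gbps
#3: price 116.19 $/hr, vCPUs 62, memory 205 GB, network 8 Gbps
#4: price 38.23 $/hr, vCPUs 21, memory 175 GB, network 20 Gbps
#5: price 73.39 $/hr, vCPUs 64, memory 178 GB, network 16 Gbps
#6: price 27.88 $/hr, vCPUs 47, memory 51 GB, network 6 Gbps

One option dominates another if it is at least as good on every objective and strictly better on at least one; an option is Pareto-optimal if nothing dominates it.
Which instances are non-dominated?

#1: not dominated (best price).
#2: not dominated.
#3: not dominated (best memory).
#4: not dominated (best network).
#5: not dominated (best vCPUs).
#6: dominated by #2 (price 23.29≤27.88, vCPUs 63≥47, memory 136≥51, network 13≥6).

#1, #2, #3, #4, #5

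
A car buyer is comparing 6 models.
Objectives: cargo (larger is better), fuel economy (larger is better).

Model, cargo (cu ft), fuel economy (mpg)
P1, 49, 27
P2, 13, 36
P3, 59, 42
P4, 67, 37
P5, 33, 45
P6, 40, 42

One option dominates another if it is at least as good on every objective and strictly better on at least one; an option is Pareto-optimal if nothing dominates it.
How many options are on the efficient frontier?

3

P1: dominated by P3 (cargo 59≥49, fuel economy 42≥27).
P2: dominated by P3 (cargo 59≥13, fuel economy 42≥36).
P3: not dominated.
P4: not dominated (best cargo).
P5: not dominated (best fuel economy).
P6: dominated by P3 (cargo 59≥40, fuel economy 42≥42).
Pareto-optimal: P3, P4, P5 → 3.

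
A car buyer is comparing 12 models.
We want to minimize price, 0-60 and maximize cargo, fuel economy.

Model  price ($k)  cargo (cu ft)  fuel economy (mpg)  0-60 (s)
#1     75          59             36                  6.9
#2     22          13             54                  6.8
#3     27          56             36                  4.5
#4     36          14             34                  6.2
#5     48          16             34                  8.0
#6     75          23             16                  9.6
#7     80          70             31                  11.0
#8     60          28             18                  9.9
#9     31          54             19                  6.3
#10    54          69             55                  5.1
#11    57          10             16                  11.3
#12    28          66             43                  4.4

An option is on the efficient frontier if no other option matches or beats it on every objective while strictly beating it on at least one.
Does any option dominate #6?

Yes

#1 vs #6: price 75≤75, cargo 59≥23, fuel economy 36≥16, 0-60 6.9≤9.6 — #1 is at least as good on every objective and strictly better on at least one, so #1 dominates #6.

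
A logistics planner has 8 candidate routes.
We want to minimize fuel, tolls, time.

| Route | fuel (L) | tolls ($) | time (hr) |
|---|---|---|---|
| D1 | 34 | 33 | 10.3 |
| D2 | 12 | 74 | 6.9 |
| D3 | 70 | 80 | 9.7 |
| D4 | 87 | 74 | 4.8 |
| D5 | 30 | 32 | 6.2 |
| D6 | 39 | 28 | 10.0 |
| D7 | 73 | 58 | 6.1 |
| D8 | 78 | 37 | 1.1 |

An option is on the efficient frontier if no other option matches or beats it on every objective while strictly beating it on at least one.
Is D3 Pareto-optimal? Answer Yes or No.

D2 vs D3: fuel 12≤70, tolls 74≤80, time 6.9≤9.7 — D2 is at least as good on every objective and strictly better on at least one, so D2 dominates D3.

No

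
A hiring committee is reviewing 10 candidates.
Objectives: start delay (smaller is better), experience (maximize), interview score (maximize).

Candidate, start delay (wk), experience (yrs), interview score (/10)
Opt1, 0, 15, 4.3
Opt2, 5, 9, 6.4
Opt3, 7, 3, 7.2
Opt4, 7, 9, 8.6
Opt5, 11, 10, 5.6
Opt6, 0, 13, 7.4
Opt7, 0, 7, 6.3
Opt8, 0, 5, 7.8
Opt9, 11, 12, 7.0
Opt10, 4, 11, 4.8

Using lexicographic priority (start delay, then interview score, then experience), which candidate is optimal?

First minimize start delay: best is 0, kept {Opt1, Opt6, Opt7, Opt8}.
Then maximize interview score: best is 7.8, kept {Opt8}.

Opt8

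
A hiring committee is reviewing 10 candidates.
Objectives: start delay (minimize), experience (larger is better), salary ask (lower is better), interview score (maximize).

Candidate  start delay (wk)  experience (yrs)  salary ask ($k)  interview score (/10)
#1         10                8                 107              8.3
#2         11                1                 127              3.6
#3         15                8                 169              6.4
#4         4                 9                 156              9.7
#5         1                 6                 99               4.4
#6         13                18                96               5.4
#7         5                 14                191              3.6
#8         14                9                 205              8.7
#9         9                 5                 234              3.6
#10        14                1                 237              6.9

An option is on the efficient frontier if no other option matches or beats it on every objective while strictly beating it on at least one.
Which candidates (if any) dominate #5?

none

#1: worse on start delay (10 vs 1).
#2: worse on start delay (11 vs 1).
#3: worse on start delay (15 vs 1).
#4: worse on start delay (4 vs 1).
#6: worse on start delay (13 vs 1).
#7: worse on start delay (5 vs 1).
#8: worse on start delay (14 vs 1).
#9: worse on start delay (9 vs 1).
#10: worse on start delay (14 vs 1).
No option dominates #5.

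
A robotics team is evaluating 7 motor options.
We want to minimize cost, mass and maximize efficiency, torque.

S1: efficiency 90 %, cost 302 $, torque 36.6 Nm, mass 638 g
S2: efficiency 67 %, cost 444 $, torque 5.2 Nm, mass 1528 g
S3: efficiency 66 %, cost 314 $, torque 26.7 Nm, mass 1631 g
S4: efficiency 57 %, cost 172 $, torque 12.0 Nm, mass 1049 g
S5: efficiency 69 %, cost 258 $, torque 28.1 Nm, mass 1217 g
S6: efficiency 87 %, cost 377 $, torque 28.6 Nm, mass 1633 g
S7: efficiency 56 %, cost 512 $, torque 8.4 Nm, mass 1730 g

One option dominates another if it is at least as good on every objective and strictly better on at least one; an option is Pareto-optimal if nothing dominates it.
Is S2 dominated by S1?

S1 vs S2: efficiency 90≥67, cost 302≤444, torque 36.6≥5.2, mass 638≤1528 — S1 is at least as good on every objective with at least one strict improvement.

Yes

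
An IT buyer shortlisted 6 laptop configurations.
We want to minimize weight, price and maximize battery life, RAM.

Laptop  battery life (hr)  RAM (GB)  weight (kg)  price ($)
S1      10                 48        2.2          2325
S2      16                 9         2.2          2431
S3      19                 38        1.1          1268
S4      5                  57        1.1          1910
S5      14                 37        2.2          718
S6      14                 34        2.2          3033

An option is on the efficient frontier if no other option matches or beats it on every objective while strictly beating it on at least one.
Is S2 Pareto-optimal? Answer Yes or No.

No

S3 vs S2: battery life 19≥16, RAM 38≥9, weight 1.1≤2.2, price 1268≤2431 — S3 is at least as good on every objective and strictly better on at least one, so S3 dominates S2.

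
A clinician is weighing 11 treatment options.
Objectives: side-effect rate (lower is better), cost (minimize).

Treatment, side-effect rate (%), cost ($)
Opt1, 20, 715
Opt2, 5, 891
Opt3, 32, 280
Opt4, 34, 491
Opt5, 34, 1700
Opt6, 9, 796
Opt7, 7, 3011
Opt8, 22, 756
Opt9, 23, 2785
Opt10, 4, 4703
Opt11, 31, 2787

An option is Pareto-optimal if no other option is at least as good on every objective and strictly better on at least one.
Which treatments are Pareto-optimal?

Opt1, Opt2, Opt3, Opt6, Opt10

Opt1: not dominated.
Opt2: not dominated.
Opt3: not dominated (best cost).
Opt4: dominated by Opt3 (side-effect rate 32≤34, cost 280≤491).
Opt5: dominated by Opt1 (side-effect rate 20≤34, cost 715≤1700).
Opt6: not dominated.
Opt7: dominated by Opt2 (side-effect rate 5≤7, cost 891≤3011).
Opt8: dominated by Opt1 (side-effect rate 20≤22, cost 715≤756).
Opt9: dominated by Opt1 (side-effect rate 20≤23, cost 715≤2785).
Opt10: not dominated (best side-effect rate).
Opt11: dominated by Opt1 (side-effect rate 20≤31, cost 715≤2787).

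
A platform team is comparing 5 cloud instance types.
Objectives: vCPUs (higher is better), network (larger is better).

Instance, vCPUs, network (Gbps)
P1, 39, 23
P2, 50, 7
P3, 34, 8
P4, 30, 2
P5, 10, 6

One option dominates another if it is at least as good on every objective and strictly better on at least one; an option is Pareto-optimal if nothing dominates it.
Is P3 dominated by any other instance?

P1 vs P3: vCPUs 39≥34, network 23≥8 — P1 is at least as good on every objective and strictly better on at least one, so P1 dominates P3.

Yes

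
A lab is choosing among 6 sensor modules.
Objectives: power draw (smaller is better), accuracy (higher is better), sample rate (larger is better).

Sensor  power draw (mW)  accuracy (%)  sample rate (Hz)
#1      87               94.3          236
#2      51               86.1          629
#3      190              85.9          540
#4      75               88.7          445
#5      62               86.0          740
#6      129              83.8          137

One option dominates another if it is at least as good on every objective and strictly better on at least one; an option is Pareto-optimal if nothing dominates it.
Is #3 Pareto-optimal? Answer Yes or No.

#2 vs #3: power draw 51≤190, accuracy 86.1≥85.9, sample rate 629≥540 — #2 is at least as good on every objective and strictly better on at least one, so #2 dominates #3.

No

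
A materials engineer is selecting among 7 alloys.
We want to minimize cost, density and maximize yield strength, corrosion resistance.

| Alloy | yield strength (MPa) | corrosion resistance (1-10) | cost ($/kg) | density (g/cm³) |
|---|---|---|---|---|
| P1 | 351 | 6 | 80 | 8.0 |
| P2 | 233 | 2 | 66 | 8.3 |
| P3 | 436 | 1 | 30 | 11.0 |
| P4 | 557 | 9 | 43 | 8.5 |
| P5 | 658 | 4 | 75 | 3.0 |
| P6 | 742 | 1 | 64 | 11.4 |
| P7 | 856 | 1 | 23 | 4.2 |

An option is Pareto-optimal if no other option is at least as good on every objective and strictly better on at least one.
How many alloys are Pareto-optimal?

P1: not dominated.
P2: not dominated.
P3: dominated by P7 (yield strength 856≥436, corrosion resistance 1≥1, cost 23≤30, density 4.2≤11.0).
P4: not dominated (best corrosion resistance).
P5: not dominated (best density).
P6: dominated by P7 (yield strength 856≥742, corrosion resistance 1≥1, cost 23≤64, density 4.2≤11.4).
P7: not dominated (best yield strength).
Pareto-optimal: P1, P2, P4, P5, P7 → 5.

5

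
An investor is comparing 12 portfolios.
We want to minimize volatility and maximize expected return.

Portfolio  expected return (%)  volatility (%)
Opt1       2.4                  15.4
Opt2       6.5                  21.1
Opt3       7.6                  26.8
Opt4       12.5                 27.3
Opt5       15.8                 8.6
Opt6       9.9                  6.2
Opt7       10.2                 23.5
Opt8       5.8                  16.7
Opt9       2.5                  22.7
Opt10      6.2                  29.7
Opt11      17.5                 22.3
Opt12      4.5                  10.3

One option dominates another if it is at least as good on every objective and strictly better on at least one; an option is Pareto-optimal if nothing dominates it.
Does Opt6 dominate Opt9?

Yes

Opt6 vs Opt9: expected return 9.9≥2.5, volatility 6.2≤22.7 — Opt6 is at least as good on every objective with at least one strict improvement.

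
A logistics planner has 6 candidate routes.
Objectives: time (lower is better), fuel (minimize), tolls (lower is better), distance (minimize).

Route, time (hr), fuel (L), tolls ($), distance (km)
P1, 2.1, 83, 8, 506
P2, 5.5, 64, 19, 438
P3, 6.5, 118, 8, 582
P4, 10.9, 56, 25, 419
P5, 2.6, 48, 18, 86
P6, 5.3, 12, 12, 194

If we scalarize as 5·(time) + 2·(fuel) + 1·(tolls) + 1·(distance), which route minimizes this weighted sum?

P5

P1: 5·2.1 + 2·83 + 1·8 + 1·506 = 690.5
P2: 5·5.5 + 2·64 + 1·19 + 1·438 = 612.5
P3: 5·6.5 + 2·118 + 1·8 + 1·582 = 858.5
P4: 5·10.9 + 2·56 + 1·25 + 1·419 = 610.5
P5: 5·2.6 + 2·48 + 1·18 + 1·86 = 213.0
P6: 5·5.3 + 2·12 + 1·12 + 1·194 = 256.5
Lowest: P5 at 213.0.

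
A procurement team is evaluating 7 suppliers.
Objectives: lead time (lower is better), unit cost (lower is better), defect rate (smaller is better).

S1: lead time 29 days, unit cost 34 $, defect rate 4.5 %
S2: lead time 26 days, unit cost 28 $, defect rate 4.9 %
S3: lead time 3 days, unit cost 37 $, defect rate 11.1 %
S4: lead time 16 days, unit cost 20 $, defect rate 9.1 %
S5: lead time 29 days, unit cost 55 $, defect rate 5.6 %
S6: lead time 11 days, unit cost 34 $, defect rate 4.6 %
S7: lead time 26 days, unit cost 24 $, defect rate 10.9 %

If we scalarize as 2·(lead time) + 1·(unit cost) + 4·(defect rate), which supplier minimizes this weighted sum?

S1: 2·29 + 1·34 + 4·4.5 = 110.0
S2: 2·26 + 1·28 + 4·4.9 = 99.6
S3: 2·3 + 1·37 + 4·11.1 = 87.4
S4: 2·16 + 1·20 + 4·9.1 = 88.4
S5: 2·29 + 1·55 + 4·5.6 = 135.4
S6: 2·11 + 1·34 + 4·4.6 = 74.4
S7: 2·26 + 1·24 + 4·10.9 = 119.6
Lowest: S6 at 74.4.

S6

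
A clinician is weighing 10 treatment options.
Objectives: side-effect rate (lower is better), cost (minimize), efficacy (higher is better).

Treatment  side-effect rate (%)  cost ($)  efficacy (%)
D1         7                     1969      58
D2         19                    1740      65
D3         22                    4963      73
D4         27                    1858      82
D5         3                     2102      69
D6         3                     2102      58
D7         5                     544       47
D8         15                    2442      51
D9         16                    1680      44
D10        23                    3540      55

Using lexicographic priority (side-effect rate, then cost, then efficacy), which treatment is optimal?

D5

First minimize side-effect rate: best is 3, kept {D5, D6}.
Then minimize cost: best is 2102, kept {D5, D6}.
Then maximize efficacy: best is 69, kept {D5}.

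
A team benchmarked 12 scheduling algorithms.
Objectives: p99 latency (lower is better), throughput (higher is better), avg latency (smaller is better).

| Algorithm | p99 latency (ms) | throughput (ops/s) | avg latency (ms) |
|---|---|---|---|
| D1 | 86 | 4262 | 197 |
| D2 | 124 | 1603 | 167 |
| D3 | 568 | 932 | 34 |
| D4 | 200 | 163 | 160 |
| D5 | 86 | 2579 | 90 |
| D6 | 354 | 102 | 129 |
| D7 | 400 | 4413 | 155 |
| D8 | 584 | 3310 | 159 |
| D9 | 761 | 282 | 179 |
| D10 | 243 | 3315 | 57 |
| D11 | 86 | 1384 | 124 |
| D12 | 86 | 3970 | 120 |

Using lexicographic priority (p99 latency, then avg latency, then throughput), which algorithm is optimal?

D5

First minimize p99 latency: best is 86, kept {D1, D5, D11, D12}.
Then minimize avg latency: best is 90, kept {D5}.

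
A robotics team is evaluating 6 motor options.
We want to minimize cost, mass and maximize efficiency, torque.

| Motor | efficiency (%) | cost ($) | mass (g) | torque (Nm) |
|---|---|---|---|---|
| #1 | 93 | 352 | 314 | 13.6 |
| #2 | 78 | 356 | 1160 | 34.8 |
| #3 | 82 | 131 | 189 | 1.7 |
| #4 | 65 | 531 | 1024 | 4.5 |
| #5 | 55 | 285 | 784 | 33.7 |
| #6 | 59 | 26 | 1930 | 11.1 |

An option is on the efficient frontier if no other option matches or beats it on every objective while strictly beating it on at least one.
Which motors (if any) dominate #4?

#1

#1: efficiency 93≥65, cost 352≤531, mass 314≤1024, torque 13.6≥4.5 — dominates #4.
Others (#2, #3, #5, #6) are each worse than #4 on at least one objective.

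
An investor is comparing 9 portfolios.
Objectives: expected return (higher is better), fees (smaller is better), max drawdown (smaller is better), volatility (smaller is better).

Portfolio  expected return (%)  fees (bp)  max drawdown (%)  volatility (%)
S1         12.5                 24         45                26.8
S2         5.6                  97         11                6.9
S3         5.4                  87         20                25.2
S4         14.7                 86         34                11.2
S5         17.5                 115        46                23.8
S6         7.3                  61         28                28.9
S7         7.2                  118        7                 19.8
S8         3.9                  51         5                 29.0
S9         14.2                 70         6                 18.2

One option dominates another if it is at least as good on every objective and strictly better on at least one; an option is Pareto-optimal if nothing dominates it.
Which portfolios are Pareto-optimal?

S1: not dominated (best fees).
S2: not dominated (best volatility).
S3: dominated by S9 (expected return 14.2≥5.4, fees 70≤87, max drawdown 6≤20, volatility 18.2≤25.2).
S4: not dominated.
S5: not dominated (best expected return).
S6: not dominated.
S7: dominated by S9 (expected return 14.2≥7.2, fees 70≤118, max drawdown 6≤7, volatility 18.2≤19.8).
S8: not dominated (best max drawdown).
S9: not dominated.

S1, S2, S4, S5, S6, S8, S9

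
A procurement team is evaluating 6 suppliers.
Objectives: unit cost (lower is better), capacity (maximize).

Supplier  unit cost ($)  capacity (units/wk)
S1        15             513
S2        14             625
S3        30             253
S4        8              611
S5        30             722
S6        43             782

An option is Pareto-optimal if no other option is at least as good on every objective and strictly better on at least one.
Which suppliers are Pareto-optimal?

S1: dominated by S2 (unit cost 14≤15, capacity 625≥513).
S2: not dominated.
S3: dominated by S1 (unit cost 15≤30, capacity 513≥253).
S4: not dominated (best unit cost).
S5: not dominated.
S6: not dominated (best capacity).

S2, S4, S5, S6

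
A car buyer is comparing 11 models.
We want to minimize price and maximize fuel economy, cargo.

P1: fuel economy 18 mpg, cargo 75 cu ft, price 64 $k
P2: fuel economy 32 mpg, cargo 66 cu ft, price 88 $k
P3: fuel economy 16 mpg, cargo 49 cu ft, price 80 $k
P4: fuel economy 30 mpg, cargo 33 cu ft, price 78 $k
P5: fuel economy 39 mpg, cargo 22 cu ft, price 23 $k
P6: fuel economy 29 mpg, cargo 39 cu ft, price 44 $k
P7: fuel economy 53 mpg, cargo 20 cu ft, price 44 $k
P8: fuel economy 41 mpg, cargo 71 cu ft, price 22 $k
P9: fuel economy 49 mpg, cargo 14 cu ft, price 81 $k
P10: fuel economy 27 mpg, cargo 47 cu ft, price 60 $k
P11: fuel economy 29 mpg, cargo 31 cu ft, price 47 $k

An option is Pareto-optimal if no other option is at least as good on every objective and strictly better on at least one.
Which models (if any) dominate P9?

P7

P7: fuel economy 53≥49, cargo 20≥14, price 44≤81 — dominates P9.
Others (P1, P2, P3, P4, P5, P6, P8, P10, P11) are each worse than P9 on at least one objective.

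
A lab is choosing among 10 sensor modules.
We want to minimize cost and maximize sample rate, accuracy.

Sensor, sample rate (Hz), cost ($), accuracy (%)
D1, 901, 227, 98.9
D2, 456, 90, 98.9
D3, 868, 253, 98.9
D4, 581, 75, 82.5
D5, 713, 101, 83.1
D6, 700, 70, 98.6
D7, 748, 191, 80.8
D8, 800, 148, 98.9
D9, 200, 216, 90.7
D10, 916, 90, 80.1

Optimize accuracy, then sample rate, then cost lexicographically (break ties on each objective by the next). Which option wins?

First maximize accuracy: best is 98.9, kept {D1, D2, D3, D8}.
Then maximize sample rate: best is 901, kept {D1}.

D1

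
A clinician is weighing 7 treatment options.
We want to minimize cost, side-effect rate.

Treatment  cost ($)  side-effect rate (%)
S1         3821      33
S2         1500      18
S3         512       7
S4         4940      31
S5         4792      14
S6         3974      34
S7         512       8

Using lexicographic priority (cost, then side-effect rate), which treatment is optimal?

S3

First minimize cost: best is 512, kept {S3, S7}.
Then minimize side-effect rate: best is 7, kept {S3}.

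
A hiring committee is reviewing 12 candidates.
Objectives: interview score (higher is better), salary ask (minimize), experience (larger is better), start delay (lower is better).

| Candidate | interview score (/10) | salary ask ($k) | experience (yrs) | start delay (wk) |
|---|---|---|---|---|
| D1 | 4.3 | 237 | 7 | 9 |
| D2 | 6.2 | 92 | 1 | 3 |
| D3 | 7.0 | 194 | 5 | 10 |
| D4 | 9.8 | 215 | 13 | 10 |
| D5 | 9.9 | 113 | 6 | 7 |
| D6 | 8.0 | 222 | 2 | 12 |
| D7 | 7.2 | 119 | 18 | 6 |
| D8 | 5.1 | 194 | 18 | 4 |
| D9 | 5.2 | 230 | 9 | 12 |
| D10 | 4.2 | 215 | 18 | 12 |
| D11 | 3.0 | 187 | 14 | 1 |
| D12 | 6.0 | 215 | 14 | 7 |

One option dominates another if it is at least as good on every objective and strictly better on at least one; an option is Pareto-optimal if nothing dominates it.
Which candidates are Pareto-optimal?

D2, D4, D5, D7, D8, D11

D1: dominated by D7 (interview score 7.2≥4.3, salary ask 119≤237, experience 18≥7, start delay 6≤9).
D2: not dominated (best salary ask).
D3: dominated by D5 (interview score 9.9≥7.0, salary ask 113≤194, experience 6≥5, start delay 7≤10).
D4: not dominated.
D5: not dominated (best interview score).
D6: dominated by D4 (interview score 9.8≥8.0, salary ask 215≤222, experience 13≥2, start delay 10≤12).
D7: not dominated.
D8: not dominated.
D9: dominated by D4 (interview score 9.8≥5.2, salary ask 215≤230, experience 13≥9, start delay 10≤12).
D10: dominated by D7 (interview score 7.2≥4.2, salary ask 119≤215, experience 18≥18, start delay 6≤12).
D11: not dominated (best start delay).
D12: dominated by D7 (interview score 7.2≥6.0, salary ask 119≤215, experience 18≥14, start delay 6≤7).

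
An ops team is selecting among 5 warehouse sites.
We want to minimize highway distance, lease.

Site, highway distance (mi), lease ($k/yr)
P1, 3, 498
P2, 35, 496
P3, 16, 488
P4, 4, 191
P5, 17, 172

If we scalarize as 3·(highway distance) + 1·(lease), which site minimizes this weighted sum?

P1: 3·3 + 1·498 = 507
P2: 3·35 + 1·496 = 601
P3: 3·16 + 1·488 = 536
P4: 3·4 + 1·191 = 203
P5: 3·17 + 1·172 = 223
Lowest: P4 at 203.

P4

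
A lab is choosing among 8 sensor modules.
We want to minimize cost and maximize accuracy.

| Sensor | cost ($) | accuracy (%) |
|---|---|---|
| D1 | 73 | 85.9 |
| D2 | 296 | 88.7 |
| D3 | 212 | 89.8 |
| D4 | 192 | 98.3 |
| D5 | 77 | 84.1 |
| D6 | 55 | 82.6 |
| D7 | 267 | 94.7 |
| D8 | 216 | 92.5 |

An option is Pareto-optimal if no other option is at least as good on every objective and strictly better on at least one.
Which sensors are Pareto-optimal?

D1: not dominated.
D2: dominated by D3 (cost 212≤296, accuracy 89.8≥88.7).
D3: dominated by D4 (cost 192≤212, accuracy 98.3≥89.8).
D4: not dominated (best accuracy).
D5: dominated by D1 (cost 73≤77, accuracy 85.9≥84.1).
D6: not dominated (best cost).
D7: dominated by D4 (cost 192≤267, accuracy 98.3≥94.7).
D8: dominated by D4 (cost 192≤216, accuracy 98.3≥92.5).

D1, D4, D6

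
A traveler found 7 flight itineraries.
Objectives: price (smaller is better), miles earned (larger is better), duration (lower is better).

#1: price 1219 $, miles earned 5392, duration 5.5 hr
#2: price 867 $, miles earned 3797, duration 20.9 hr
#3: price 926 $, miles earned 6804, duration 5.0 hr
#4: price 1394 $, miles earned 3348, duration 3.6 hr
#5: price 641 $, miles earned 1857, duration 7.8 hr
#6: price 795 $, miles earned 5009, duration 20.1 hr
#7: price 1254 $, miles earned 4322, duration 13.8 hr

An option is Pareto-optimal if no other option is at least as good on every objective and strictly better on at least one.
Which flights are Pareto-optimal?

#1: dominated by #3 (price 926≤1219, miles earned 6804≥5392, duration 5.0≤5.5).
#2: dominated by #6 (price 795≤867, miles earned 5009≥3797, duration 20.1≤20.9).
#3: not dominated (best miles earned).
#4: not dominated (best duration).
#5: not dominated (best price).
#6: not dominated.
#7: dominated by #1 (price 1219≤1254, miles earned 5392≥4322, duration 5.5≤13.8).

#3, #4, #5, #6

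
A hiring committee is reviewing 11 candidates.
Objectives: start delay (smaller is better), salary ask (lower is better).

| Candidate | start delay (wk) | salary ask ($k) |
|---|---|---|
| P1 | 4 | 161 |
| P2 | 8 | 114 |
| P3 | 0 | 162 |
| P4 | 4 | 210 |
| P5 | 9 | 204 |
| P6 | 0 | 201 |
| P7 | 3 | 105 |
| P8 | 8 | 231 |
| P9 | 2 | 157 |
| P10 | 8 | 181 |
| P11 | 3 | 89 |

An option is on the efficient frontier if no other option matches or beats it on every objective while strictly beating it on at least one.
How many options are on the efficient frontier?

3

P1: dominated by P7 (start delay 3≤4, salary ask 105≤161).
P2: dominated by P7 (start delay 3≤8, salary ask 105≤114).
P3: not dominated.
P4: dominated by P1 (start delay 4≤4, salary ask 161≤210).
P5: dominated by P1 (start delay 4≤9, salary ask 161≤204).
P6: dominated by P3 (start delay 0≤0, salary ask 162≤201).
P7: dominated by P11 (start delay 3≤3, salary ask 89≤105).
P8: dominated by P1 (start delay 4≤8, salary ask 161≤231).
P9: not dominated.
P10: dominated by P1 (start delay 4≤8, salary ask 161≤181).
P11: not dominated (best salary ask).
Pareto-optimal: P3, P9, P11 → 3.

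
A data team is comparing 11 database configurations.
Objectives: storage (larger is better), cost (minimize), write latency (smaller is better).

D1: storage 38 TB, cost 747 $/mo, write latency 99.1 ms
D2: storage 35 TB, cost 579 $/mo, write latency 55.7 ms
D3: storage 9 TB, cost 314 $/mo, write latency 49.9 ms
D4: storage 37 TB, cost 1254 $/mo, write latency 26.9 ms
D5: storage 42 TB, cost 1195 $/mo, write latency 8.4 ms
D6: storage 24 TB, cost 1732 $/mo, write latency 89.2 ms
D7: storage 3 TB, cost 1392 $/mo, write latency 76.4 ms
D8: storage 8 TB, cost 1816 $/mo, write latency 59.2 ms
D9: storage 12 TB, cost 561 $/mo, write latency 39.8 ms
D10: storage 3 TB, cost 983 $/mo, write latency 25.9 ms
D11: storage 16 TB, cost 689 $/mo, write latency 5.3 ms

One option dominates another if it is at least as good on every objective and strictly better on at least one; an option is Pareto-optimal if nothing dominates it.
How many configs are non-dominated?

6

D1: not dominated.
D2: not dominated.
D3: not dominated (best cost).
D4: dominated by D5 (storage 42≥37, cost 1195≤1254, write latency 8.4≤26.9).
D5: not dominated (best storage).
D6: dominated by D2 (storage 35≥24, cost 579≤1732, write latency 55.7≤89.2).
D7: dominated by D2 (storage 35≥3, cost 579≤1392, write latency 55.7≤76.4).
D8: dominated by D2 (storage 35≥8, cost 579≤1816, write latency 55.7≤59.2).
D9: not dominated.
D10: dominated by D11 (storage 16≥3, cost 689≤983, write latency 5.3≤25.9).
D11: not dominated (best write latency).
Pareto-optimal: D1, D2, D3, D5, D9, D11 → 6.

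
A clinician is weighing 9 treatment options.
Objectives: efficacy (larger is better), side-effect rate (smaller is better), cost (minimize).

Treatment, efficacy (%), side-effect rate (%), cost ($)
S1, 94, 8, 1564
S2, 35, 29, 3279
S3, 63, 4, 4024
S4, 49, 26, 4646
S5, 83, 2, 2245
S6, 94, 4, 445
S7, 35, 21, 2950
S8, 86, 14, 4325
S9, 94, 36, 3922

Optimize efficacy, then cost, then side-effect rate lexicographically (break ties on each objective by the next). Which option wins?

S6

First maximize efficacy: best is 94, kept {S1, S6, S9}.
Then minimize cost: best is 445, kept {S6}.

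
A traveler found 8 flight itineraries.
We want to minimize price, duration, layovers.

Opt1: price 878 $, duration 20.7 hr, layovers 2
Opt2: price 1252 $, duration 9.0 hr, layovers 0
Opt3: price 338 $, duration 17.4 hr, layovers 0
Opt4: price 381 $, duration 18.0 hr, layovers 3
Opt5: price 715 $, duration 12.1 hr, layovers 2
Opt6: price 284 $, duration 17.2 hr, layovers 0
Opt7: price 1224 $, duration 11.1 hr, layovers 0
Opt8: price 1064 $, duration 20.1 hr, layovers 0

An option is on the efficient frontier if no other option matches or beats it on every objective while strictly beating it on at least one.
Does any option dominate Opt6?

No

Opt1: worse on price (878 vs 284).
Opt2: worse on price (1252 vs 284).
Opt3: worse on price (338 vs 284).
Opt4: worse on price (381 vs 284).
Opt5: worse on price (715 vs 284).
Opt7: worse on price (1224 vs 284).
Opt8: worse on price (1064 vs 284).
No option is at least as good as Opt6 on every objective and strictly better on one.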